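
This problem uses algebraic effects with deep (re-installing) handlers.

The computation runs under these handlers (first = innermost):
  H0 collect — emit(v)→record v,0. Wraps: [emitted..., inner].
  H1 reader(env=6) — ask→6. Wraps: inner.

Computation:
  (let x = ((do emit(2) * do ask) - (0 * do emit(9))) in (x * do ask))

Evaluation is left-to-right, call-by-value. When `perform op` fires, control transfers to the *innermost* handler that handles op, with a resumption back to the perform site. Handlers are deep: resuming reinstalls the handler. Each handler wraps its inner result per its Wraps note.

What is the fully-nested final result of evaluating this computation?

Evaluation trace:
emit(2) @ H0 ⇒ out+=2
ask @ H1 ⇒ 6
emit(9) @ H0 ⇒ out+=9
ask @ H1 ⇒ 6
H0 returns [2, 9, 0]
H1 returns [2, 9, 0]
= [2, 9, 0]

Answer: [2, 9, 0]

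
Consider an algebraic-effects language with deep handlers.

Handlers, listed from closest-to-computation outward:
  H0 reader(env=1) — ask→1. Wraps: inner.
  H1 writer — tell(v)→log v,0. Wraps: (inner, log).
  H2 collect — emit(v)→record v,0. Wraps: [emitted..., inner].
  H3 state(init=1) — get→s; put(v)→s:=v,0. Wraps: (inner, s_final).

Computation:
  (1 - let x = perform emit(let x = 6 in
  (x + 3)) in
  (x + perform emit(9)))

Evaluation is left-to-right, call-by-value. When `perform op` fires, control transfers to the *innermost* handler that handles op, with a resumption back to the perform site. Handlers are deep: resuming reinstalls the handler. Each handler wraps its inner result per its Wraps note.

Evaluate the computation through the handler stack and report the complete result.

Answer: ([9, 9, (1, ())], 1)

Step-by-step:
emit(9) @ H2 ⇒ out+=9
emit(9) @ H2 ⇒ out+=9
H0 returns 1
H1 returns (1, ())
H2 returns [9, 9, (1, ())]
H3 returns ([9, 9, (1, ())], 1)
= ([9, 9, (1, ())], 1)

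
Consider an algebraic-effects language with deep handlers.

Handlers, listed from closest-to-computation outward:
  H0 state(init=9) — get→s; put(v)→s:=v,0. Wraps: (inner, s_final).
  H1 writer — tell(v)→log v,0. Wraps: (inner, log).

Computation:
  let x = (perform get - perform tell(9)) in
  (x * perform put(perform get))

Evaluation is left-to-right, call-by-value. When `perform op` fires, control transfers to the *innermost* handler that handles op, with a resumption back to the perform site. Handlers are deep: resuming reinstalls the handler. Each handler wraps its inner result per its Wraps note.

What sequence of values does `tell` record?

Evaluation trace:
get @ H0 ⇒ 9
tell(9) @ H1 ⇒ log+=9
get @ H0 ⇒ 9
put(9) @ H0 ⇒ s:=9
H0 returns (0, 9)
H1 returns ((0, 9), (9))
= ((0, 9), (9))

Answer: (9)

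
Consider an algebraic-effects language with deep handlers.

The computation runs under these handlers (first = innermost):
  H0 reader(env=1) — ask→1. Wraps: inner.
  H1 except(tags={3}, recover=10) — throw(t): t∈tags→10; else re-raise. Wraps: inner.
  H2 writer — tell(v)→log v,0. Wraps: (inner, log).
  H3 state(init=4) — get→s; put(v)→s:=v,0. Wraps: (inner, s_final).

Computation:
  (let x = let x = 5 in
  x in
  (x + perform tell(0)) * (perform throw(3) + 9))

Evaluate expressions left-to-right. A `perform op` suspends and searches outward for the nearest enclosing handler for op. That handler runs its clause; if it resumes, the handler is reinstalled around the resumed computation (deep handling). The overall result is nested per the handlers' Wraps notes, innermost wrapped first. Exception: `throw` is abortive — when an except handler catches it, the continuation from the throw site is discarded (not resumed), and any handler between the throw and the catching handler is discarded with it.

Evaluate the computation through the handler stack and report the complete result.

Working:
tell(0) @ H2 ⇒ log+=0
throw(3) @ H1 caught ⇒ 10
H2 returns (10, (0))
H3 returns ((10, (0)), 4)
= ((10, (0)), 4)

Answer: ((10, (0)), 4)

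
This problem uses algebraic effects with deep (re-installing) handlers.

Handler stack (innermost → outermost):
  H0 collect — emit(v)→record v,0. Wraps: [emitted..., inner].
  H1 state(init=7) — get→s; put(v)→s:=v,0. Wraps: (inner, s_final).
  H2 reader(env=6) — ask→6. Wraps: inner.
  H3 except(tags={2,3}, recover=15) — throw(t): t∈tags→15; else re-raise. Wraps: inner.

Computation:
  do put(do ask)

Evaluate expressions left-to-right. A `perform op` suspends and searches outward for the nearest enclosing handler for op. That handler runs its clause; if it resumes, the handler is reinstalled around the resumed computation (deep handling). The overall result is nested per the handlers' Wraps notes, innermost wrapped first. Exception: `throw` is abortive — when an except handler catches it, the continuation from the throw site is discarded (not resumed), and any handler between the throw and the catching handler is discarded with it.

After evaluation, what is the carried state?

Evaluation trace:
ask @ H2 ⇒ 6
put(6) @ H1 ⇒ s:=6
H0 returns [0]
H1 returns ([0], 6)
H2 returns ([0], 6)
H3 returns ([0], 6)
= ([0], 6)

Answer: 6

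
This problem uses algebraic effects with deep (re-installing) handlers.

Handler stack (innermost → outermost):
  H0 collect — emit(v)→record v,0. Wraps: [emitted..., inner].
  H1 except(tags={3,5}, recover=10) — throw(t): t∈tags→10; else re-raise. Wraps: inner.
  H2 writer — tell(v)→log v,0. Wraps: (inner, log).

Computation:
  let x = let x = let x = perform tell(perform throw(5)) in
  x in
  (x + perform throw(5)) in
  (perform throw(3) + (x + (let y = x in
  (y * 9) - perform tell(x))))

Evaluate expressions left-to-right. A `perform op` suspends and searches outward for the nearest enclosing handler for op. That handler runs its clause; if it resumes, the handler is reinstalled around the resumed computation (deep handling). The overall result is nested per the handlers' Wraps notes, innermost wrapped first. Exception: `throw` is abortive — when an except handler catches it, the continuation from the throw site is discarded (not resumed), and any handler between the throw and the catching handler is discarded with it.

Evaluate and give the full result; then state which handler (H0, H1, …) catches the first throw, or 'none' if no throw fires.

Answer: (10, ()) ; first throw caught by: H1

Working:
throw(5) @ H1 caught ⇒ 10
H2 returns (10, ())
= (10, ())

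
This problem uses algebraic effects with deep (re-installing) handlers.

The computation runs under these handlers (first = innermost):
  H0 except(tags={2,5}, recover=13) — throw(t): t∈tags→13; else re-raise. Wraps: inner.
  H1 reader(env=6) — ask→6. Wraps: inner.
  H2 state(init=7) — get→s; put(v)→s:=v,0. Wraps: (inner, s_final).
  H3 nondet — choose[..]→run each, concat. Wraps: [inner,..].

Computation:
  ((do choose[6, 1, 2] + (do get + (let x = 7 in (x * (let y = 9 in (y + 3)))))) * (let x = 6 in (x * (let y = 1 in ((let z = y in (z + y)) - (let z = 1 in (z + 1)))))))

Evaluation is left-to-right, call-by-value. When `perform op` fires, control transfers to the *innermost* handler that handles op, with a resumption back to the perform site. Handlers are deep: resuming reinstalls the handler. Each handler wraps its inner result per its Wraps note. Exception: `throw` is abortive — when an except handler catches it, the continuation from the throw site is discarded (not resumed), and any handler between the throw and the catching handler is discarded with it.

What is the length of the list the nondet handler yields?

Answer: 3

Step-by-step:
choose[6, 1, 2] @ H3
  branch[0] choose=6:
    get @ H2 ⇒ 7
    H0 returns 0
    H1 returns 0
    H2 returns (0, 7)
    H3 returns [(0, 7)]
  branch[1] choose=1:
    get @ H2 ⇒ 7
    H0 returns 0
    H1 returns 0
    H2 returns (0, 7)
    H3 returns [(0, 7)]
  branch[2] choose=2:
    get @ H2 ⇒ 7
    H0 returns 0
    H1 returns 0
    H2 returns (0, 7)
    H3 returns [(0, 7)]
= [(0, 7), (0, 7), (0, 7)]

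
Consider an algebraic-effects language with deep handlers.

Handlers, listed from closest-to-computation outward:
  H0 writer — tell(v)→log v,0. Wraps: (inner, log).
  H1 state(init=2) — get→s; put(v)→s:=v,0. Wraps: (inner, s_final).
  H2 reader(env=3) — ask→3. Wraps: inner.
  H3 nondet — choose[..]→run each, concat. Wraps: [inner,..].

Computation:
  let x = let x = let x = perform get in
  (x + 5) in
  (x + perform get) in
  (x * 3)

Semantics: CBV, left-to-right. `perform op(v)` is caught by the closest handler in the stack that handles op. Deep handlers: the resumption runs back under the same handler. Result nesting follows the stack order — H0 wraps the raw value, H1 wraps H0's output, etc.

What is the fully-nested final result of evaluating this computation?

Answer: [((27, ()), 2)]

Working:
get @ H1 ⇒ 2
get @ H1 ⇒ 2
H0 returns (27, ())
H1 returns ((27, ()), 2)
H2 returns ((27, ()), 2)
H3 returns [((27, ()), 2)]
= [((27, ()), 2)]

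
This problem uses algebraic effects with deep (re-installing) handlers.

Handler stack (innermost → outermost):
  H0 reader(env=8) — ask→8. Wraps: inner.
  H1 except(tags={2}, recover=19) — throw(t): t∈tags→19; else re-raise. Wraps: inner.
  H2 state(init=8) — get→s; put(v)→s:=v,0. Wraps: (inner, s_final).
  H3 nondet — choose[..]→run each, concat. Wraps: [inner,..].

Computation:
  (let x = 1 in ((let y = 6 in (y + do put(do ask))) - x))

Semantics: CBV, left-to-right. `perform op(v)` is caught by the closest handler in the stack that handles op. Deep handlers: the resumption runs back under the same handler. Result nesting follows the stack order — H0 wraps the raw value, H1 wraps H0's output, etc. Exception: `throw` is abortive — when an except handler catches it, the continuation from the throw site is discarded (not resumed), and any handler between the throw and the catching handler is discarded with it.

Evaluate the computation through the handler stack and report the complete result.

Answer: [(5, 8)]

Evaluation trace:
ask @ H0 ⇒ 8
put(8) @ H2 ⇒ s:=8
H0 returns 5
H1 returns 5
H2 returns (5, 8)
H3 returns [(5, 8)]
= [(5, 8)]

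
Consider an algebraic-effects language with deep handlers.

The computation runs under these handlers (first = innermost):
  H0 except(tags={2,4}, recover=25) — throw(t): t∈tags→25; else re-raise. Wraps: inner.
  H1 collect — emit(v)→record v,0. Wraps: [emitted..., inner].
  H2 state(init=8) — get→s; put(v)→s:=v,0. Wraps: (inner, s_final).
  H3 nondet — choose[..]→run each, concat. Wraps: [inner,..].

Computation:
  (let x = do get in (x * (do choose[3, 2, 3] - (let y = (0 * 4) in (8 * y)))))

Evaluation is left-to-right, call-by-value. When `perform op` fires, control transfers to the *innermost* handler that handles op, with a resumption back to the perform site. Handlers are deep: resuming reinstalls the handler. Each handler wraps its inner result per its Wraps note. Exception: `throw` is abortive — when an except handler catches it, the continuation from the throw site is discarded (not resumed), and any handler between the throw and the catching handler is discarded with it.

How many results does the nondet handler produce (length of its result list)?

Step-by-step:
get @ H2 ⇒ 8
choose[3, 2, 3] @ H3
  branch[0] choose=3:
    H0 returns 24
    H1 returns [24]
    H2 returns ([24], 8)
    H3 returns [([24], 8)]
  branch[1] choose=2:
    H0 returns 16
    H1 returns [16]
    H2 returns ([16], 8)
    H3 returns [([16], 8)]
  branch[2] choose=3:
    H0 returns 24
    H1 returns [24]
    H2 returns ([24], 8)
    H3 returns [([24], 8)]
= [([24], 8), ([16], 8), ([24], 8)]

Answer: 3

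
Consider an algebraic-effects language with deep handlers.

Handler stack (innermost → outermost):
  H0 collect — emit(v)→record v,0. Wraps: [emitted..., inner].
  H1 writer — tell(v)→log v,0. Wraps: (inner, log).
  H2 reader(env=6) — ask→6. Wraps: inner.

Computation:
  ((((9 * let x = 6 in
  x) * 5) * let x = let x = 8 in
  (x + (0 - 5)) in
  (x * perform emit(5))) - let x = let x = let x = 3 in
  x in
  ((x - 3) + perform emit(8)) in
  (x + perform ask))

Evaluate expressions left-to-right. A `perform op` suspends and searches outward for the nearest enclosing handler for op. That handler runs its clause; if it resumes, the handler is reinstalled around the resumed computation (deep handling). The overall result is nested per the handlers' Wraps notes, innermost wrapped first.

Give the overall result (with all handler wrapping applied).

Answer: ([5, 8, -6], ())

Working:
emit(5) @ H0 ⇒ out+=5
emit(8) @ H0 ⇒ out+=8
ask @ H2 ⇒ 6
H0 returns [5, 8, -6]
H1 returns ([5, 8, -6], ())
H2 returns ([5, 8, -6], ())
= ([5, 8, -6], ())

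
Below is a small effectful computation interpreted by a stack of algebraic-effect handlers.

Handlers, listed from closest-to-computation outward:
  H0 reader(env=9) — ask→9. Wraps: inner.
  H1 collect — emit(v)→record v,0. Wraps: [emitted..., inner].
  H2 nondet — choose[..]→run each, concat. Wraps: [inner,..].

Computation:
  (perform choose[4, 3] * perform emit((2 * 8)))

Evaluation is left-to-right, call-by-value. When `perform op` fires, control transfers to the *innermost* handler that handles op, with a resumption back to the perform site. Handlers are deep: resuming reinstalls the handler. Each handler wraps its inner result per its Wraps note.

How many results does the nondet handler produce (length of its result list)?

Evaluation trace:
choose[4, 3] @ H2
  branch[0] choose=4:
    emit(16) @ H1 ⇒ out+=16
    H0 returns 0
    H1 returns [16, 0]
    H2 returns [[16, 0]]
  branch[1] choose=3:
    emit(16) @ H1 ⇒ out+=16
    H0 returns 0
    H1 returns [16, 0]
    H2 returns [[16, 0]]
= [[16, 0], [16, 0]]

Answer: 2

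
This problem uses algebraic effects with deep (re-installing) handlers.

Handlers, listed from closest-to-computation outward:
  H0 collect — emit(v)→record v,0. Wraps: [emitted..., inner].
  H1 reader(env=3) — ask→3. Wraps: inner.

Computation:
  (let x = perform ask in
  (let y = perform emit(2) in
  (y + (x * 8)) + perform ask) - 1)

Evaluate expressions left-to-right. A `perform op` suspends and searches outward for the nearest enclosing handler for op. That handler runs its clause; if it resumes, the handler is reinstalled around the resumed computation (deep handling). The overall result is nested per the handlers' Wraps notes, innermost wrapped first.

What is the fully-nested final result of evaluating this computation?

Answer: [2, 26]

Working:
ask @ H1 ⇒ 3
emit(2) @ H0 ⇒ out+=2
ask @ H1 ⇒ 3
H0 returns [2, 26]
H1 returns [2, 26]
= [2, 26]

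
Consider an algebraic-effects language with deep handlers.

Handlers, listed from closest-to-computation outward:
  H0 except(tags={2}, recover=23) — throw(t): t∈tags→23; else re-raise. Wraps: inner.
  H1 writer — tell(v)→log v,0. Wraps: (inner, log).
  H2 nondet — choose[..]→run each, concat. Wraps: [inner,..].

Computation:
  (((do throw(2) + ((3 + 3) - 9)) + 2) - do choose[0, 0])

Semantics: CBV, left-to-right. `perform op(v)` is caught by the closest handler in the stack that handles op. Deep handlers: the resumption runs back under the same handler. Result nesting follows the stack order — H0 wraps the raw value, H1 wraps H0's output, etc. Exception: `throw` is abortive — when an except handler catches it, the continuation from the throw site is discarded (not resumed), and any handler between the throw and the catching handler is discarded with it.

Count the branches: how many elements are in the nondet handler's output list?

Answer: 1

Evaluation trace:
throw(2) @ H0 caught ⇒ 23
H1 returns (23, ())
H2 returns [(23, ())]
= [(23, ())]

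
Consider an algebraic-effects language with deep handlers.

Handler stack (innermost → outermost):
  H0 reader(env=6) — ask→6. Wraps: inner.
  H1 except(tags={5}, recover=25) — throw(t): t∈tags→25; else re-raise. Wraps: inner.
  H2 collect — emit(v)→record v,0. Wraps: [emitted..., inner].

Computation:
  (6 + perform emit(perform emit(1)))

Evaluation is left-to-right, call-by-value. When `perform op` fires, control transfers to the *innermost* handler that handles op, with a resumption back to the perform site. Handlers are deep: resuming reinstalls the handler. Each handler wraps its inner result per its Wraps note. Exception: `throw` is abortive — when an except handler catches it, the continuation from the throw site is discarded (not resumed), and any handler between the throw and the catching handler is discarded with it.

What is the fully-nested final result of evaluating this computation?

Answer: [1, 0, 6]

Working:
emit(1) @ H2 ⇒ out+=1
emit(0) @ H2 ⇒ out+=0
H0 returns 6
H1 returns 6
H2 returns [1, 0, 6]
= [1, 0, 6]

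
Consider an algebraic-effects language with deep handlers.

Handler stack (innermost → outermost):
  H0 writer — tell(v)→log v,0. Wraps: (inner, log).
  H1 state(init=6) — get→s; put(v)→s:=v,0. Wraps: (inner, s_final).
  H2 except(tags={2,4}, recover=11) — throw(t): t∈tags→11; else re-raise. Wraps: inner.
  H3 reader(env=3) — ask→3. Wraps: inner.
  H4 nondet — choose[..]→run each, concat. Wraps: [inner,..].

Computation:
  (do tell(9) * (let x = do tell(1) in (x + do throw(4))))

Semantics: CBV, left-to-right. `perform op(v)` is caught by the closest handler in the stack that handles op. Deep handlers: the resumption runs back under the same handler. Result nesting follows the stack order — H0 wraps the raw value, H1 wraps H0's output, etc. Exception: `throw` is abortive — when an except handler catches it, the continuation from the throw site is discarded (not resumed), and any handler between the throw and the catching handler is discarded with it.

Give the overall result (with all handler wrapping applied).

Answer: [11]

Evaluation trace:
tell(9) @ H0 ⇒ log+=9
tell(1) @ H0 ⇒ log+=1
throw(4) @ H2 caught ⇒ 11
H3 returns 11
H4 returns [11]
= [11]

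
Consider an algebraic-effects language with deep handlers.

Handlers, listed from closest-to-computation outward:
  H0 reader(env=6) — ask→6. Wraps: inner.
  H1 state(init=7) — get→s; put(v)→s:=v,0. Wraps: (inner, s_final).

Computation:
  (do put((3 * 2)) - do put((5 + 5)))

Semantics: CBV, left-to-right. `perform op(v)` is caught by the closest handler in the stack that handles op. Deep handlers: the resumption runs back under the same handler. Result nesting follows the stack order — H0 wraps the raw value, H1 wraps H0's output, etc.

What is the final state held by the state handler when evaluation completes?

Working:
put(6) @ H1 ⇒ s:=6
put(10) @ H1 ⇒ s:=10
H0 returns 0
H1 returns (0, 10)
= (0, 10)

Answer: 10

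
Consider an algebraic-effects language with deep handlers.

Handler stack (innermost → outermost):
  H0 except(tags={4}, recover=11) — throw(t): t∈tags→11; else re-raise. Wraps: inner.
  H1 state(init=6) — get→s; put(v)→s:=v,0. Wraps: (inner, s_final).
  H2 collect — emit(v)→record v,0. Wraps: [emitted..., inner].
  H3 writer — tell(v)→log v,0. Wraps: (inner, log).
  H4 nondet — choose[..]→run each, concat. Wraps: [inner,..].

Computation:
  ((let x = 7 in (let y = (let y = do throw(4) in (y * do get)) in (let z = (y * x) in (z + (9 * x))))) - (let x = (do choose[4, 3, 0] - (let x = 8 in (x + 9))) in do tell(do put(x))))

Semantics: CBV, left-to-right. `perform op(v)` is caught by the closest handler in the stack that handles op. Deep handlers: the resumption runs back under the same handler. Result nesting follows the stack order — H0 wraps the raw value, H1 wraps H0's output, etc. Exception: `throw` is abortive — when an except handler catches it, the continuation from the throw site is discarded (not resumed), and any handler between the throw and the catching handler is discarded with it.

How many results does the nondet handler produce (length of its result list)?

Answer: 1

Working:
throw(4) @ H0 caught ⇒ 11
H1 returns (11, 6)
H2 returns [(11, 6)]
H3 returns ([(11, 6)], ())
H4 returns [([(11, 6)], ())]
= [([(11, 6)], ())]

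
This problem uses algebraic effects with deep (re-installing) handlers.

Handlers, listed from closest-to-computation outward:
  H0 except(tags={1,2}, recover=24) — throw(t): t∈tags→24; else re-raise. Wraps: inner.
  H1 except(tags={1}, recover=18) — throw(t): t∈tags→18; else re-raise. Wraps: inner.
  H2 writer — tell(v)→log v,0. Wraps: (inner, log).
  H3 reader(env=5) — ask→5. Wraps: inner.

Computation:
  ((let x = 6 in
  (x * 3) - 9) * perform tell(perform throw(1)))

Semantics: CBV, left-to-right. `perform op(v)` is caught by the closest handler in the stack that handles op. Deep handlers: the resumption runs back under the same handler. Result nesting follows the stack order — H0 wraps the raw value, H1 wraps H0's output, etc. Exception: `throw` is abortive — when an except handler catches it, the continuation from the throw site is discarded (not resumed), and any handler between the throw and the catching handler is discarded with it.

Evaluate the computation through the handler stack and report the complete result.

Answer: (24, ())

Working:
throw(1) @ H0 caught ⇒ 24
H1 returns 24
H2 returns (24, ())
H3 returns (24, ())
= (24, ())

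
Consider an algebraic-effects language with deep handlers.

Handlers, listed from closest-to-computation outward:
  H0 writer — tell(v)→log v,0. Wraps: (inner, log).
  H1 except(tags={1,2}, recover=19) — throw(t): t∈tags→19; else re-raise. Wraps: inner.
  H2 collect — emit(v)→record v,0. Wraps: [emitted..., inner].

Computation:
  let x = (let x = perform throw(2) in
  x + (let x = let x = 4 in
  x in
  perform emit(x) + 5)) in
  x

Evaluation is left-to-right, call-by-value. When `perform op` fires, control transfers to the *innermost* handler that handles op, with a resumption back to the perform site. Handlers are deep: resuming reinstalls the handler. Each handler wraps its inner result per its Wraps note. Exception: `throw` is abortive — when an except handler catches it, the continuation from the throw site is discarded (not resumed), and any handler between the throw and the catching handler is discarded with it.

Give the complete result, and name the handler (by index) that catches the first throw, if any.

Working:
throw(2) @ H1 caught ⇒ 19
H2 returns [19]
= [19]

Answer: [19] ; first throw caught by: H1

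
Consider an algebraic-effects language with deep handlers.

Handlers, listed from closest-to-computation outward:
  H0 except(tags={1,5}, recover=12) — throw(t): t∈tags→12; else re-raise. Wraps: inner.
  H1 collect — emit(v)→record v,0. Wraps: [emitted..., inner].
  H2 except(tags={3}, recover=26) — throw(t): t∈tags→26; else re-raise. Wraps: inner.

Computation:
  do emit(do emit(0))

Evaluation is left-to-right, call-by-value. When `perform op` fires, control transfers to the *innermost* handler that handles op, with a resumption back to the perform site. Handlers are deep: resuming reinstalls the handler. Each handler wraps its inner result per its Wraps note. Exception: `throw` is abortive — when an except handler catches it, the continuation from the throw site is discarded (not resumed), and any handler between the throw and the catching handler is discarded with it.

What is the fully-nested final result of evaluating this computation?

Answer: [0, 0, 0]

Evaluation trace:
emit(0) @ H1 ⇒ out+=0
emit(0) @ H1 ⇒ out+=0
H0 returns 0
H1 returns [0, 0, 0]
H2 returns [0, 0, 0]
= [0, 0, 0]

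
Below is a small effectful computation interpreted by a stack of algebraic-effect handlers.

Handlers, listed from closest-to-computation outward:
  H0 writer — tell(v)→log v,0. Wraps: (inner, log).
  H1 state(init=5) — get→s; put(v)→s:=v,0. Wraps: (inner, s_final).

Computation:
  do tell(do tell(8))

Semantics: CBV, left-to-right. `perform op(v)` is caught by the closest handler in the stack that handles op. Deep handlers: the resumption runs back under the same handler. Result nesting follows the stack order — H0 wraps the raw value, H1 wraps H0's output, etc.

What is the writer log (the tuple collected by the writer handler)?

Answer: (8, 0)

Evaluation trace:
tell(8) @ H0 ⇒ log+=8
tell(0) @ H0 ⇒ log+=0
H0 returns (0, (8, 0))
H1 returns ((0, (8, 0)), 5)
= ((0, (8, 0)), 5)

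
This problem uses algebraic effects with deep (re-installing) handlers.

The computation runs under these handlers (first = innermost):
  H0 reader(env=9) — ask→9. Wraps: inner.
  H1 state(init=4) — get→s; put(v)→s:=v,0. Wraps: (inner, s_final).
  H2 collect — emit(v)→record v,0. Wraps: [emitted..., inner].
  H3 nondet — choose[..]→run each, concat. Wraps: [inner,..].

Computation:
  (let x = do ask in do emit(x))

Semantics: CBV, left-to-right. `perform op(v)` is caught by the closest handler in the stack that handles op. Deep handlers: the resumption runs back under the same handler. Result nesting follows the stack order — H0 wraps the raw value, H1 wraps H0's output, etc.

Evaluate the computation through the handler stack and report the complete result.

Working:
ask @ H0 ⇒ 9
emit(9) @ H2 ⇒ out+=9
H0 returns 0
H1 returns (0, 4)
H2 returns [9, (0, 4)]
H3 returns [[9, (0, 4)]]
= [[9, (0, 4)]]

Answer: [[9, (0, 4)]]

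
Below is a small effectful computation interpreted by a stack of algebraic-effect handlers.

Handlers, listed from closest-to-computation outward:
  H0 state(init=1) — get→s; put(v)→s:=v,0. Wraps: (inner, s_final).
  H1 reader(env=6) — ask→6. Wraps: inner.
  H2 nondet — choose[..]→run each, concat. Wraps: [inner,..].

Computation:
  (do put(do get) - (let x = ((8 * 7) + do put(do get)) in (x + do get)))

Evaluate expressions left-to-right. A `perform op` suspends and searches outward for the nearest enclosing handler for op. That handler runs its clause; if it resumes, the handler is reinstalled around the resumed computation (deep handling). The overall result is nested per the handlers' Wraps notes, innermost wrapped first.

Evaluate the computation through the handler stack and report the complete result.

Answer: [(-57, 1)]

Evaluation trace:
get @ H0 ⇒ 1
put(1) @ H0 ⇒ s:=1
get @ H0 ⇒ 1
put(1) @ H0 ⇒ s:=1
get @ H0 ⇒ 1
H0 returns (-57, 1)
H1 returns (-57, 1)
H2 returns [(-57, 1)]
= [(-57, 1)]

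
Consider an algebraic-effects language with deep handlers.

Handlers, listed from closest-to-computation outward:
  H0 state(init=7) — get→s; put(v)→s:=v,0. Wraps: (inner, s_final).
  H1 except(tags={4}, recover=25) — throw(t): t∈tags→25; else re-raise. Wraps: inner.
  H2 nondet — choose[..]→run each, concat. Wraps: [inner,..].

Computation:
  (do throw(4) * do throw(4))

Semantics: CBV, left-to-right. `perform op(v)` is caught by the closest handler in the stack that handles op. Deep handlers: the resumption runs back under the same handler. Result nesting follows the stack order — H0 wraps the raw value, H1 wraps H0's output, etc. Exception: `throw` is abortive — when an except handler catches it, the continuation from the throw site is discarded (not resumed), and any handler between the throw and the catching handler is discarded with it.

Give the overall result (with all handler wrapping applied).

Answer: [25]

Step-by-step:
throw(4) @ H1 caught ⇒ 25
H2 returns [25]
= [25]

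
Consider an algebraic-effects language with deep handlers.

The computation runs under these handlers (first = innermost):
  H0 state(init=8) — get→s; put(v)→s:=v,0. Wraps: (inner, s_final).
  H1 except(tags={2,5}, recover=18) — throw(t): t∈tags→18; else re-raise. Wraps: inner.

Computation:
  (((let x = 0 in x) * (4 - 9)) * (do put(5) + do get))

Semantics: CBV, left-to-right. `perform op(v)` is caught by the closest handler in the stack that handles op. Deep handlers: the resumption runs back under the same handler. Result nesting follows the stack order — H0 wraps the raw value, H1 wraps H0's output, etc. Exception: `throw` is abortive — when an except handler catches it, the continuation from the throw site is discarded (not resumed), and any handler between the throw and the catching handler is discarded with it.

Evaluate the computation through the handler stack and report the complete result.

Step-by-step:
put(5) @ H0 ⇒ s:=5
get @ H0 ⇒ 5
H0 returns (0, 5)
H1 returns (0, 5)
= (0, 5)

Answer: (0, 5)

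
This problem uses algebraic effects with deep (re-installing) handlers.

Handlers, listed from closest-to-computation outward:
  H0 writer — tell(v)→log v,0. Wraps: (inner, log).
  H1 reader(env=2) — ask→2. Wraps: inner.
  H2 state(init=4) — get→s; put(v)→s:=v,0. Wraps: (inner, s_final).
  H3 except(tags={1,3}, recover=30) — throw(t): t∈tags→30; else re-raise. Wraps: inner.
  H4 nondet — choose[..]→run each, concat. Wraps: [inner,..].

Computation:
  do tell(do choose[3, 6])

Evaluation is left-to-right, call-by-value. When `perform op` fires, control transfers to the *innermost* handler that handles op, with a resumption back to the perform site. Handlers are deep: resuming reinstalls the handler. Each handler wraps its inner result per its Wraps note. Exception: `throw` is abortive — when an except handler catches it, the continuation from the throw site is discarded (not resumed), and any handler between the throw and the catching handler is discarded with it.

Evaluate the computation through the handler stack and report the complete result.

Answer: [((0, (3)), 4), ((0, (6)), 4)]

Working:
choose[3, 6] @ H4
  branch[0] choose=3:
    tell(3) @ H0 ⇒ log+=3
    H0 returns (0, (3))
    H1 returns (0, (3))
    H2 returns ((0, (3)), 4)
    H3 returns ((0, (3)), 4)
    H4 returns [((0, (3)), 4)]
  branch[1] choose=6:
    tell(6) @ H0 ⇒ log+=6
    H0 returns (0, (6))
    H1 returns (0, (6))
    H2 returns ((0, (6)), 4)
    H3 returns ((0, (6)), 4)
    H4 returns [((0, (6)), 4)]
= [((0, (3)), 4), ((0, (6)), 4)]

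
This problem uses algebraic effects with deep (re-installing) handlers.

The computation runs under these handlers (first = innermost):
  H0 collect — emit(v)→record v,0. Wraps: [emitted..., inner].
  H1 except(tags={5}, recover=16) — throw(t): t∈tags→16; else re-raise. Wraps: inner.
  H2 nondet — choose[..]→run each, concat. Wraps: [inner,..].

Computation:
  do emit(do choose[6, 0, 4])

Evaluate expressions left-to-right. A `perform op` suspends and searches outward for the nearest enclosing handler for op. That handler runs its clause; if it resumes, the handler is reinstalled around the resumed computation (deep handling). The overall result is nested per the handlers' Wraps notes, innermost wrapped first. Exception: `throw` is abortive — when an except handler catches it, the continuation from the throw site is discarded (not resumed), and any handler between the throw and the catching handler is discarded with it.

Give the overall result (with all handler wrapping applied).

Answer: [[6, 0], [0, 0], [4, 0]]

Evaluation trace:
choose[6, 0, 4] @ H2
  branch[0] choose=6:
    emit(6) @ H0 ⇒ out+=6
    H0 returns [6, 0]
    H1 returns [6, 0]
    H2 returns [[6, 0]]
  branch[1] choose=0:
    emit(0) @ H0 ⇒ out+=0
    H0 returns [0, 0]
    H1 returns [0, 0]
    H2 returns [[0, 0]]
  branch[2] choose=4:
    emit(4) @ H0 ⇒ out+=4
    H0 returns [4, 0]
    H1 returns [4, 0]
    H2 returns [[4, 0]]
= [[6, 0], [0, 0], [4, 0]]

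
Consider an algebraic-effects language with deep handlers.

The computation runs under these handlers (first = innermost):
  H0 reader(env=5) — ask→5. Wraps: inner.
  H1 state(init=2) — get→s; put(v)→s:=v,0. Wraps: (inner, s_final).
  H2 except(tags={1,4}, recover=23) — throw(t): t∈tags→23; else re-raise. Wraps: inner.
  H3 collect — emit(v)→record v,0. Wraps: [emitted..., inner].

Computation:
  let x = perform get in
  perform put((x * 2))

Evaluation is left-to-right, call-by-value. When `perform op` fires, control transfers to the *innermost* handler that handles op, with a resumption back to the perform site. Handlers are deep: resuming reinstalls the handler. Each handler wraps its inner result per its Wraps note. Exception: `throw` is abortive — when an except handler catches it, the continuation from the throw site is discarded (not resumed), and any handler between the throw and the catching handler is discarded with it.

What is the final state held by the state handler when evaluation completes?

Working:
get @ H1 ⇒ 2
put(4) @ H1 ⇒ s:=4
H0 returns 0
H1 returns (0, 4)
H2 returns (0, 4)
H3 returns [(0, 4)]
= [(0, 4)]

Answer: 4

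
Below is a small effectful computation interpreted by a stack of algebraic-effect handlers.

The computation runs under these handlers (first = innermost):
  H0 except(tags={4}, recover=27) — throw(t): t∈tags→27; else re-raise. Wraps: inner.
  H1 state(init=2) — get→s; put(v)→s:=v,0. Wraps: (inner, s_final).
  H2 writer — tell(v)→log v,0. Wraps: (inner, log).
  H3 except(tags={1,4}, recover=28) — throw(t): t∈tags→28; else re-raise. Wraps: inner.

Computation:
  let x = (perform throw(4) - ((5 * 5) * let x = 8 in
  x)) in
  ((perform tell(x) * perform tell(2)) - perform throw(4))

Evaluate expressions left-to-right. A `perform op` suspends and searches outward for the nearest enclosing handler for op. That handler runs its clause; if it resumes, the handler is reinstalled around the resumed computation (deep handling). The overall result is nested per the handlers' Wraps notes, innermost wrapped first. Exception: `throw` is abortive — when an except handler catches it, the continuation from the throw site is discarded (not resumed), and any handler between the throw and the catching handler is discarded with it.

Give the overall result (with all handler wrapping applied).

Answer: ((27, 2), ())

Step-by-step:
throw(4) @ H0 caught ⇒ 27
H1 returns (27, 2)
H2 returns ((27, 2), ())
H3 returns ((27, 2), ())
= ((27, 2), ())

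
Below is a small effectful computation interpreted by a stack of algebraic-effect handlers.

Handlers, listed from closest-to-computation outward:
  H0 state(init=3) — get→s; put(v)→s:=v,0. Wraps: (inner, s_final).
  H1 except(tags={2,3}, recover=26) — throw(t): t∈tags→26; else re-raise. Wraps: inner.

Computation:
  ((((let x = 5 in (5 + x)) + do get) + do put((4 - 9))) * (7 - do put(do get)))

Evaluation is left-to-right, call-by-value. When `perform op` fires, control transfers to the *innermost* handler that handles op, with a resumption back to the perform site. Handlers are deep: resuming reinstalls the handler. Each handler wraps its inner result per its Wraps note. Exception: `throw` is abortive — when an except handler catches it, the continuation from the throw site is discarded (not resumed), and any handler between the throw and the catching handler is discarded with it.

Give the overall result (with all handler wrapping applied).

Step-by-step:
get @ H0 ⇒ 3
put(-5) @ H0 ⇒ s:=-5
get @ H0 ⇒ -5
put(-5) @ H0 ⇒ s:=-5
H0 returns (91, -5)
H1 returns (91, -5)
= (91, -5)

Answer: (91, -5)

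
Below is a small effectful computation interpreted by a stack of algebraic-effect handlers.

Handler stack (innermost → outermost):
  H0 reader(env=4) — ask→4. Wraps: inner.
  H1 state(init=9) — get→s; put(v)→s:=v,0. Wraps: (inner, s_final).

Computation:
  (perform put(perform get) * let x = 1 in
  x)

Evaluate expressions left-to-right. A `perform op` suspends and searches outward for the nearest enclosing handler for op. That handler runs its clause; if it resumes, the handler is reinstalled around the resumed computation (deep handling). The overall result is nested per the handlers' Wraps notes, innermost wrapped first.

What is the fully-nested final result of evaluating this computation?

Working:
get @ H1 ⇒ 9
put(9) @ H1 ⇒ s:=9
H0 returns 0
H1 returns (0, 9)
= (0, 9)

Answer: (0, 9)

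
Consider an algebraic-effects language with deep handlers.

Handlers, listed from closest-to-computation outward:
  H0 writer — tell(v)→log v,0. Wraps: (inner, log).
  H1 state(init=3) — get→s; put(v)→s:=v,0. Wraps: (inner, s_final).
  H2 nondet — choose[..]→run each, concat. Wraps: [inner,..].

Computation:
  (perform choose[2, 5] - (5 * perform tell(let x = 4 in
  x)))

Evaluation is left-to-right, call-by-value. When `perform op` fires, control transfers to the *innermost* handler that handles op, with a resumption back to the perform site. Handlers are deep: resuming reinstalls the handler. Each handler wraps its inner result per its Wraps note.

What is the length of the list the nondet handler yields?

Answer: 2

Evaluation trace:
choose[2, 5] @ H2
  branch[0] choose=2:
    tell(4) @ H0 ⇒ log+=4
    H0 returns (2, (4))
    H1 returns ((2, (4)), 3)
    H2 returns [((2, (4)), 3)]
  branch[1] choose=5:
    tell(4) @ H0 ⇒ log+=4
    H0 returns (5, (4))
    H1 returns ((5, (4)), 3)
    H2 returns [((5, (4)), 3)]
= [((2, (4)), 3), ((5, (4)), 3)]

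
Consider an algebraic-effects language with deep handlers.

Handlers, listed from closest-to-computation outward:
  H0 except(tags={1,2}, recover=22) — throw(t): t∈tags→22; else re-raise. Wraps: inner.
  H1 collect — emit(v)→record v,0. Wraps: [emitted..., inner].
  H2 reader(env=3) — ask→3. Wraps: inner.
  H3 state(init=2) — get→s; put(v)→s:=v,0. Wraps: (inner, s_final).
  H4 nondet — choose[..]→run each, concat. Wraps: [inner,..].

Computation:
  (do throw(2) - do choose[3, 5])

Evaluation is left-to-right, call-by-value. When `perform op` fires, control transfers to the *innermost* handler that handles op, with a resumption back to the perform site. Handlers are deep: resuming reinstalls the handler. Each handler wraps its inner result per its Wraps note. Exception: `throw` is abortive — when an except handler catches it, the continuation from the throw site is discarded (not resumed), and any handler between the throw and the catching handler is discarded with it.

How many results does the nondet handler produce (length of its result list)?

Answer: 1

Working:
throw(2) @ H0 caught ⇒ 22
H1 returns [22]
H2 returns [22]
H3 returns ([22], 2)
H4 returns [([22], 2)]
= [([22], 2)]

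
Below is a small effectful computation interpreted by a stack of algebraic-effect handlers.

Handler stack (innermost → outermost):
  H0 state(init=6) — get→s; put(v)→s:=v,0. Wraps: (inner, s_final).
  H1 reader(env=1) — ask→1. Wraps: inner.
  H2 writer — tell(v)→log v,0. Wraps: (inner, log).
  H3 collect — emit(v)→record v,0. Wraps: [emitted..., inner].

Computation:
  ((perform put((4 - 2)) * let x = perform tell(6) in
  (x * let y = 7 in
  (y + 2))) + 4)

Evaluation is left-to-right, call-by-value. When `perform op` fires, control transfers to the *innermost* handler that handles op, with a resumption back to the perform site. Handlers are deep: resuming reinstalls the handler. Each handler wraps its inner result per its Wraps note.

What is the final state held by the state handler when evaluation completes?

Answer: 2

Working:
put(2) @ H0 ⇒ s:=2
tell(6) @ H2 ⇒ log+=6
H0 returns (4, 2)
H1 returns (4, 2)
H2 returns ((4, 2), (6))
H3 returns [((4, 2), (6))]
= [((4, 2), (6))]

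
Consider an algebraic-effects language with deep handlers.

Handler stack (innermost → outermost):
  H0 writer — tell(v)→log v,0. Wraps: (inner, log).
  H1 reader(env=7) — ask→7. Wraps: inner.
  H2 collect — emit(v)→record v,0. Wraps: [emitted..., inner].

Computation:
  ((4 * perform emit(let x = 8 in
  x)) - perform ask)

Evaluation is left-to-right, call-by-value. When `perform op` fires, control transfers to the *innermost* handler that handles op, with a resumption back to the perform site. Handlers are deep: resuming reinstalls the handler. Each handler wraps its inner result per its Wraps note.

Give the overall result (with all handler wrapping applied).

Evaluation trace:
emit(8) @ H2 ⇒ out+=8
ask @ H1 ⇒ 7
H0 returns (-7, ())
H1 returns (-7, ())
H2 returns [8, (-7, ())]
= [8, (-7, ())]

Answer: [8, (-7, ())]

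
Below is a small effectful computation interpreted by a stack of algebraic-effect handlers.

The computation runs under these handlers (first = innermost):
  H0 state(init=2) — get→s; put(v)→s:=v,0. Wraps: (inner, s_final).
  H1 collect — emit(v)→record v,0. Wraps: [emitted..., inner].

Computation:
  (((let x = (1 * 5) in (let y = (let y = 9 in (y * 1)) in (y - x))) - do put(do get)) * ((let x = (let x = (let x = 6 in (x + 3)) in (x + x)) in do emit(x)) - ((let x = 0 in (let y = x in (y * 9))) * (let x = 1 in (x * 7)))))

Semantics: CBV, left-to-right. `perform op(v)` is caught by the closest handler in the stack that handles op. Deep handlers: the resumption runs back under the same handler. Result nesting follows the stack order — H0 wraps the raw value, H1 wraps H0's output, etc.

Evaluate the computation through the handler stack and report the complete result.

Answer: [18, (0, 2)]

Working:
get @ H0 ⇒ 2
put(2) @ H0 ⇒ s:=2
emit(18) @ H1 ⇒ out+=18
H0 returns (0, 2)
H1 returns [18, (0, 2)]
= [18, (0, 2)]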